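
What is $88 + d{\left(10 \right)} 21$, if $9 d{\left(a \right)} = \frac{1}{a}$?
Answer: $\frac{2647}{30} \approx 88.233$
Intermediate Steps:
$d{\left(a \right)} = \frac{1}{9 a}$
$88 + d{\left(10 \right)} 21 = 88 + \frac{1}{9 \cdot 10} \cdot 21 = 88 + \frac{1}{9} \cdot \frac{1}{10} \cdot 21 = 88 + \frac{1}{90} \cdot 21 = 88 + \frac{7}{30} = \frac{2647}{30}$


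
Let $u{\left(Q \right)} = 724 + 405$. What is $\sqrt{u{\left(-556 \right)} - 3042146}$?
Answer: $i \sqrt{3041017} \approx 1743.9 i$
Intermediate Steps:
$u{\left(Q \right)} = 1129$
$\sqrt{u{\left(-556 \right)} - 3042146} = \sqrt{1129 - 3042146} = \sqrt{-3041017} = i \sqrt{3041017}$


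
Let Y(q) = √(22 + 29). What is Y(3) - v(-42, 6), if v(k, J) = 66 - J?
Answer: -60 + √51 ≈ -52.859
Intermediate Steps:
Y(q) = √51
Y(3) - v(-42, 6) = √51 - (66 - 1*6) = √51 - (66 - 6) = √51 - 1*60 = √51 - 60 = -60 + √51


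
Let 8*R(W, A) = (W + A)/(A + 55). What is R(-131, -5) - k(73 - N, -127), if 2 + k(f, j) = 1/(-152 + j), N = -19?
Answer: 23207/13950 ≈ 1.6636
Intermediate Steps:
R(W, A) = (A + W)/(8*(55 + A)) (R(W, A) = ((W + A)/(A + 55))/8 = ((A + W)/(55 + A))/8 = (A + W)/(8*(55 + A)))
k(f, j) = -2 + 1/(-152 + j)
R(-131, -5) - k(73 - N, -127) = (-5 - 131)/(8*(55 - 5)) - (305 - 2*(-127))/(-152 - 127) = (⅛)*(-136)/50 - (305 + 254)/(-279) = (⅛)*(1/50)*(-136) - (-1)*559/279 = -17/50 - 1*(-559/279) = -17/50 + 559/279 = 23207/13950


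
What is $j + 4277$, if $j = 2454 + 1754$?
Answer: $8485$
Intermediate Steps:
$j = 4208$
$j + 4277 = 4208 + 4277 = 8485$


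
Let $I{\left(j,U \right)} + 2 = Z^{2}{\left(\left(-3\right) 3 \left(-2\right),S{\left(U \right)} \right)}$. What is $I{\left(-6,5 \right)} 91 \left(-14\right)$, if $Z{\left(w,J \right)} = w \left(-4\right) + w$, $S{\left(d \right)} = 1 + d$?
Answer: $-3712436$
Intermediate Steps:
$Z{\left(w,J \right)} = - 3 w$ ($Z{\left(w,J \right)} = - 4 w + w = - 3 w$)
$I{\left(j,U \right)} = 2914$ ($I{\left(j,U \right)} = -2 + \left(- 3 \left(-3\right) 3 \left(-2\right)\right)^{2} = -2 + \left(- 3 \left(\left(-9\right) \left(-2\right)\right)\right)^{2} = -2 + \left(\left(-3\right) 18\right)^{2} = -2 + \left(-54\right)^{2} = -2 + 2916 = 2914$)
$I{\left(-6,5 \right)} 91 \left(-14\right) = 2914 \cdot 91 \left(-14\right) = 265174 \left(-14\right) = -3712436$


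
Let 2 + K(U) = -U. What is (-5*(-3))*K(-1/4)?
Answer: -105/4 ≈ -26.250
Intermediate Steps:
K(U) = -2 - U
(-5*(-3))*K(-1/4) = (-5*(-3))*(-2 - (-1)/4) = 15*(-2 - (-1)/4) = 15*(-2 - 1*(-1/4)) = 15*(-2 + 1/4) = 15*(-7/4) = -105/4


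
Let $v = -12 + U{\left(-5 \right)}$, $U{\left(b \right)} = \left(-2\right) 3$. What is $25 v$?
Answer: $-450$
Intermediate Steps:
$U{\left(b \right)} = -6$
$v = -18$ ($v = -12 - 6 = -18$)
$25 v = 25 \left(-18\right) = -450$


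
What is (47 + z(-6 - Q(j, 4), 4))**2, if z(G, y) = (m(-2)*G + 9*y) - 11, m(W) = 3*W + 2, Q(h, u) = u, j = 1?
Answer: 12544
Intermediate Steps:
m(W) = 2 + 3*W
z(G, y) = -11 - 4*G + 9*y (z(G, y) = ((2 + 3*(-2))*G + 9*y) - 11 = ((2 - 6)*G + 9*y) - 11 = (-4*G + 9*y) - 11 = -11 - 4*G + 9*y)
(47 + z(-6 - Q(j, 4), 4))**2 = (47 + (-11 - 4*(-6 - 1*4) + 9*4))**2 = (47 + (-11 - 4*(-6 - 4) + 36))**2 = (47 + (-11 - 4*(-10) + 36))**2 = (47 + (-11 + 40 + 36))**2 = (47 + 65)**2 = 112**2 = 12544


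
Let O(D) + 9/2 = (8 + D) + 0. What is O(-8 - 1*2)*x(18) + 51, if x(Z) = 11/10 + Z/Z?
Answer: 747/20 ≈ 37.350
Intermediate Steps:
x(Z) = 21/10 (x(Z) = 11*(⅒) + 1 = 11/10 + 1 = 21/10)
O(D) = 7/2 + D (O(D) = -9/2 + ((8 + D) + 0) = -9/2 + (8 + D) = 7/2 + D)
O(-8 - 1*2)*x(18) + 51 = (7/2 + (-8 - 1*2))*(21/10) + 51 = (7/2 + (-8 - 2))*(21/10) + 51 = (7/2 - 10)*(21/10) + 51 = -13/2*21/10 + 51 = -273/20 + 51 = 747/20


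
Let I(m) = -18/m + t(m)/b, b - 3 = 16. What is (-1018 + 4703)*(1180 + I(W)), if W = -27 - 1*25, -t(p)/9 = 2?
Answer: 2146965755/494 ≈ 4.3461e+6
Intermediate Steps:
b = 19 (b = 3 + 16 = 19)
t(p) = -18 (t(p) = -9*2 = -18)
W = -52 (W = -27 - 25 = -52)
I(m) = -18/19 - 18/m (I(m) = -18/m - 18/19 = -18/19 - 18/m)
(-1018 + 4703)*(1180 + I(W)) = (-1018 + 4703)*(1180 + (-18/19 - 18/(-52))) = 3685*(1180 + (-18/19 - 18*(-1/52))) = 3685*(1180 + (-18/19 + 9/26)) = 3685*(1180 - 297/494) = 3685*(582623/494) = 2146965755/494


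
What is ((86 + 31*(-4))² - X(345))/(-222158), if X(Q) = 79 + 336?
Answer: -1029/222158 ≈ -0.0046318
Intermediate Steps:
X(Q) = 415
((86 + 31*(-4))² - X(345))/(-222158) = ((86 + 31*(-4))² - 1*415)/(-222158) = ((86 - 124)² - 415)*(-1/222158) = ((-38)² - 415)*(-1/222158) = (1444 - 415)*(-1/222158) = 1029*(-1/222158) = -1029/222158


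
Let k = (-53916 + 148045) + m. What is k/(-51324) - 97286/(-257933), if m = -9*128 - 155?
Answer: -728798087/509159742 ≈ -1.4314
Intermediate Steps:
m = -1307 (m = -1152 - 155 = -1307)
k = 92822 (k = (-53916 + 148045) - 1307 = 94129 - 1307 = 92822)
k/(-51324) - 97286/(-257933) = 92822/(-51324) - 97286/(-257933) = 92822*(-1/51324) - 97286*(-1/257933) = -46411/25662 + 97286/257933 = -728798087/509159742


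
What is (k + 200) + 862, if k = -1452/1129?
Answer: 1197546/1129 ≈ 1060.7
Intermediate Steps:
k = -1452/1129 (k = -1452*1/1129 = -1452/1129 ≈ -1.2861)
(k + 200) + 862 = (-1452/1129 + 200) + 862 = 224348/1129 + 862 = 1197546/1129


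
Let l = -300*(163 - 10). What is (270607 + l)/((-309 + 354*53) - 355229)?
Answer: -224707/336776 ≈ -0.66723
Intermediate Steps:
l = -45900 (l = -300*153 = -45900)
(270607 + l)/((-309 + 354*53) - 355229) = (270607 - 45900)/((-309 + 354*53) - 355229) = 224707/((-309 + 18762) - 355229) = 224707/(18453 - 355229) = 224707/(-336776) = 224707*(-1/336776) = -224707/336776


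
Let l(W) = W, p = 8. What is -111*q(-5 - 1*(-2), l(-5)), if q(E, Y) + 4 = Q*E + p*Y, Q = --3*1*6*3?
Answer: 22866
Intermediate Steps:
Q = 54 (Q = -(-3*6)*3 = -(-18)*3 = -1*(-54) = 54)
q(E, Y) = -4 + 8*Y + 54*E (q(E, Y) = -4 + (54*E + 8*Y) = -4 + (8*Y + 54*E) = -4 + 8*Y + 54*E)
-111*q(-5 - 1*(-2), l(-5)) = -111*(-4 + 8*(-5) + 54*(-5 - 1*(-2))) = -111*(-4 - 40 + 54*(-5 + 2)) = -111*(-4 - 40 + 54*(-3)) = -111*(-4 - 40 - 162) = -111*(-206) = 22866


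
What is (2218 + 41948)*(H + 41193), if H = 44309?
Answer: 3776281332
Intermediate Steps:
(2218 + 41948)*(H + 41193) = (2218 + 41948)*(44309 + 41193) = 44166*85502 = 3776281332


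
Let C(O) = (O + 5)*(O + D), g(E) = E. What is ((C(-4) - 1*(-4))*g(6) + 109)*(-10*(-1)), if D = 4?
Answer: 1330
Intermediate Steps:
C(O) = (4 + O)*(5 + O) (C(O) = (O + 5)*(O + 4) = (5 + O)*(4 + O) = (4 + O)*(5 + O))
((C(-4) - 1*(-4))*g(6) + 109)*(-10*(-1)) = (((20 + (-4)**2 + 9*(-4)) - 1*(-4))*6 + 109)*(-10*(-1)) = (((20 + 16 - 36) + 4)*6 + 109)*10 = ((0 + 4)*6 + 109)*10 = (4*6 + 109)*10 = (24 + 109)*10 = 133*10 = 1330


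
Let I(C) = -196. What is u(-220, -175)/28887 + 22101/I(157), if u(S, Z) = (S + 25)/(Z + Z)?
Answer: -1064052463/9436420 ≈ -112.76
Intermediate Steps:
u(S, Z) = (25 + S)/(2*Z) (u(S, Z) = (25 + S)/((2*Z)) = (25 + S)*(1/(2*Z)) = (25 + S)/(2*Z))
u(-220, -175)/28887 + 22101/I(157) = ((1/2)*(25 - 220)/(-175))/28887 + 22101/(-196) = ((1/2)*(-1/175)*(-195))*(1/28887) + 22101*(-1/196) = (39/70)*(1/28887) - 22101/196 = 13/674030 - 22101/196 = -1064052463/9436420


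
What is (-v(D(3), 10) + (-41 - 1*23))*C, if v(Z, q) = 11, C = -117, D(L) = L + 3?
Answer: 8775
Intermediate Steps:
D(L) = 3 + L
(-v(D(3), 10) + (-41 - 1*23))*C = (-1*11 + (-41 - 1*23))*(-117) = (-11 + (-41 - 23))*(-117) = (-11 - 64)*(-117) = -75*(-117) = 8775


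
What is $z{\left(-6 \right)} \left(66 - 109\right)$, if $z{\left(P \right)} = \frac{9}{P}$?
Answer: $\frac{129}{2} \approx 64.5$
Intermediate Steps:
$z{\left(-6 \right)} \left(66 - 109\right) = \frac{9}{-6} \left(66 - 109\right) = 9 \left(- \frac{1}{6}\right) \left(-43\right) = \left(- \frac{3}{2}\right) \left(-43\right) = \frac{129}{2}$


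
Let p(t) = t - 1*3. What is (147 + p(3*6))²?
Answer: 26244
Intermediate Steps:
p(t) = -3 + t (p(t) = t - 3 = -3 + t)
(147 + p(3*6))² = (147 + (-3 + 3*6))² = (147 + (-3 + 18))² = (147 + 15)² = 162² = 26244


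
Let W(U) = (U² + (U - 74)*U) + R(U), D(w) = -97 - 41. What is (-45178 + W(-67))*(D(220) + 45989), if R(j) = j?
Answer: -1435548959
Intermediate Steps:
D(w) = -138
W(U) = U + U² + U*(-74 + U) (W(U) = (U² + (U - 74)*U) + U = (U² + (-74 + U)*U) + U = (U² + U*(-74 + U)) + U = U + U² + U*(-74 + U))
(-45178 + W(-67))*(D(220) + 45989) = (-45178 - 67*(-73 + 2*(-67)))*(-138 + 45989) = (-45178 - 67*(-73 - 134))*45851 = (-45178 - 67*(-207))*45851 = (-45178 + 13869)*45851 = -31309*45851 = -1435548959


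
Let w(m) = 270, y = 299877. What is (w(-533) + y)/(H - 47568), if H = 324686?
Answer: 300147/277118 ≈ 1.0831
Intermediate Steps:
(w(-533) + y)/(H - 47568) = (270 + 299877)/(324686 - 47568) = 300147/277118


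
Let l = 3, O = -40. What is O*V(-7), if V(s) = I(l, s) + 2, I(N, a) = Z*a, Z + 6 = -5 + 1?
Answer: -2880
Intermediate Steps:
Z = -10 (Z = -6 + (-5 + 1) = -6 - 4 = -10)
I(N, a) = -10*a
V(s) = 2 - 10*s (V(s) = -10*s + 2 = 2 - 10*s)
O*V(-7) = -40*(2 - 10*(-7)) = -40*(2 + 70) = -40*72 = -2880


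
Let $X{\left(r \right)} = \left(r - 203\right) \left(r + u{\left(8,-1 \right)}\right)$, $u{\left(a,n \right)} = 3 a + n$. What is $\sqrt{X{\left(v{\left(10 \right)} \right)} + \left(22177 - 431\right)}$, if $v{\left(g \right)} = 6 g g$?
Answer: $\sqrt{269077} \approx 518.73$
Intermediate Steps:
$u{\left(a,n \right)} = n + 3 a$
$v{\left(g \right)} = 6 g^{2}$
$X{\left(r \right)} = \left(-203 + r\right) \left(23 + r\right)$ ($X{\left(r \right)} = \left(r - 203\right) \left(r + \left(-1 + 3 \cdot 8\right)\right) = \left(-203 + r\right) \left(r + \left(-1 + 24\right)\right) = \left(-203 + r\right) \left(r + 23\right) = \left(-203 + r\right) \left(23 + r\right)$)
$\sqrt{X{\left(v{\left(10 \right)} \right)} + \left(22177 - 431\right)} = \sqrt{\left(-4669 + \left(6 \cdot 10^{2}\right)^{2} - 180 \cdot 6 \cdot 10^{2}\right) + \left(22177 - 431\right)} = \sqrt{\left(-4669 + \left(6 \cdot 100\right)^{2} - 180 \cdot 6 \cdot 100\right) + 21746} = \sqrt{\left(-4669 + 600^{2} - 108000\right) + 21746} = \sqrt{\left(-4669 + 360000 - 108000\right) + 21746} = \sqrt{247331 + 21746} = \sqrt{269077}$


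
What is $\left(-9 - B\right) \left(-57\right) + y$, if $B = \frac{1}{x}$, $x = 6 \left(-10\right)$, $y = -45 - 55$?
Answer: $\frac{8241}{20} \approx 412.05$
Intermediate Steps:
$y = -100$ ($y = -45 - 55 = -100$)
$x = -60$
$B = - \frac{1}{60}$ ($B = \frac{1}{-60} = - \frac{1}{60} \approx -0.016667$)
$\left(-9 - B\right) \left(-57\right) + y = \left(-9 - - \frac{1}{60}\right) \left(-57\right) - 100 = \left(-9 + \frac{1}{60}\right) \left(-57\right) - 100 = \left(- \frac{539}{60}\right) \left(-57\right) - 100 = \frac{10241}{20} - 100 = \frac{8241}{20}$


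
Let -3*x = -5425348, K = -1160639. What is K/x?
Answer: -3481917/5425348 ≈ -0.64179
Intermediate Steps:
x = 5425348/3 (x = -⅓*(-5425348) = 5425348/3 ≈ 1.8085e+6)
K/x = -1160639/5425348/3 = -1160639*3/5425348 = -3481917/5425348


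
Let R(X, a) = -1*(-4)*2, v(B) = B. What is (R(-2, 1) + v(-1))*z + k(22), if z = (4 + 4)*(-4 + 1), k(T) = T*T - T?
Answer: 294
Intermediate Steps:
k(T) = T² - T
z = -24 (z = 8*(-3) = -24)
R(X, a) = 8 (R(X, a) = 4*2 = 8)
(R(-2, 1) + v(-1))*z + k(22) = (8 - 1)*(-24) + 22*(-1 + 22) = 7*(-24) + 22*21 = -168 + 462 = 294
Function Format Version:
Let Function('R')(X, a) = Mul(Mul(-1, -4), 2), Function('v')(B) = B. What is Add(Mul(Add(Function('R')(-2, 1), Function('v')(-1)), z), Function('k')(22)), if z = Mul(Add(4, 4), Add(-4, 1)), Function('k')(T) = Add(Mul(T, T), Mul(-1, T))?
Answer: 294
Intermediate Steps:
Function('k')(T) = Add(Pow(T, 2), Mul(-1, T))
z = -24 (z = Mul(8, -3) = -24)
Function('R')(X, a) = 8 (Function('R')(X, a) = Mul(4, 2) = 8)
Add(Mul(Add(Function('R')(-2, 1), Function('v')(-1)), z), Function('k')(22)) = Add(Mul(Add(8, -1), -24), Mul(22, Add(-1, 22))) = Add(Mul(7, -24), Mul(22, 21)) = Add(-168, 462) = 294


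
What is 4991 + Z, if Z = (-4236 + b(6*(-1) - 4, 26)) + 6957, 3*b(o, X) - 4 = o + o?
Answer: 23120/3 ≈ 7706.7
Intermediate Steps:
b(o, X) = 4/3 + 2*o/3 (b(o, X) = 4/3 + (o + o)/3 = 4/3 + (2*o)/3 = 4/3 + 2*o/3)
Z = 8147/3 (Z = (-4236 + (4/3 + 2*(6*(-1) - 4)/3)) + 6957 = (-4236 + (4/3 + 2*(-6 - 4)/3)) + 6957 = (-4236 + (4/3 + (⅔)*(-10))) + 6957 = (-4236 + (4/3 - 20/3)) + 6957 = (-4236 - 16/3) + 6957 = -12724/3 + 6957 = 8147/3 ≈ 2715.7)
4991 + Z = 4991 + 8147/3 = 23120/3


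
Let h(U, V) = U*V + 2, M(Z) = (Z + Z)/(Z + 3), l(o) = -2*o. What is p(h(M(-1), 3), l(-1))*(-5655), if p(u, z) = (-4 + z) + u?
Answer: 16965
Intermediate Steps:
M(Z) = 2*Z/(3 + Z) (M(Z) = (2*Z)/(3 + Z) = 2*Z/(3 + Z))
h(U, V) = 2 + U*V
p(u, z) = -4 + u + z
p(h(M(-1), 3), l(-1))*(-5655) = (-4 + (2 + (2*(-1)/(3 - 1))*3) - 2*(-1))*(-5655) = (-4 + (2 + (2*(-1)/2)*3) + 2)*(-5655) = (-4 + (2 + (2*(-1)*(½))*3) + 2)*(-5655) = (-4 + (2 - 1*3) + 2)*(-5655) = (-4 + (2 - 3) + 2)*(-5655) = (-4 - 1 + 2)*(-5655) = -3*(-5655) = 16965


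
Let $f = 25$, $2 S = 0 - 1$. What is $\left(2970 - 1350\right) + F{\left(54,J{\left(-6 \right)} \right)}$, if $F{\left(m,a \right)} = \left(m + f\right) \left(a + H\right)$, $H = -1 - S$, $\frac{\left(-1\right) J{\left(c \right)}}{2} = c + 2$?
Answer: $\frac{4425}{2} \approx 2212.5$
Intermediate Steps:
$S = - \frac{1}{2}$ ($S = \frac{0 - 1}{2} = \frac{1}{2} \left(-1\right) = - \frac{1}{2} \approx -0.5$)
$J{\left(c \right)} = -4 - 2 c$ ($J{\left(c \right)} = - 2 \left(c + 2\right) = - 2 \left(2 + c\right) = -4 - 2 c$)
$H = - \frac{1}{2}$ ($H = -1 - - \frac{1}{2} = -1 + \frac{1}{2} = - \frac{1}{2} \approx -0.5$)
$F{\left(m,a \right)} = \left(25 + m\right) \left(- \frac{1}{2} + a\right)$ ($F{\left(m,a \right)} = \left(m + 25\right) \left(a - \frac{1}{2}\right) = \left(25 + m\right) \left(- \frac{1}{2} + a\right)$)
$\left(2970 - 1350\right) + F{\left(54,J{\left(-6 \right)} \right)} = \left(2970 - 1350\right) + \left(- \frac{25}{2} + 25 \left(-4 - -12\right) - 27 + \left(-4 - -12\right) 54\right) = 1620 + \left(- \frac{25}{2} + 25 \left(-4 + 12\right) - 27 + \left(-4 + 12\right) 54\right) = 1620 + \left(- \frac{25}{2} + 25 \cdot 8 - 27 + 8 \cdot 54\right) = 1620 + \left(- \frac{25}{2} + 200 - 27 + 432\right) = 1620 + \frac{1185}{2} = \frac{4425}{2}$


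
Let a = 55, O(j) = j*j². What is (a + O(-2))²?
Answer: 2209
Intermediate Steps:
O(j) = j³
(a + O(-2))² = (55 + (-2)³)² = (55 - 8)² = 47² = 2209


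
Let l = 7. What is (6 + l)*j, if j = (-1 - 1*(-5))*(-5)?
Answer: -260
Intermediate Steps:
j = -20 (j = (-1 + 5)*(-5) = 4*(-5) = -20)
(6 + l)*j = (6 + 7)*(-20) = 13*(-20) = -260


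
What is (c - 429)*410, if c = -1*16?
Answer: -182450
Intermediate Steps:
c = -16
(c - 429)*410 = (-16 - 429)*410 = -445*410 = -182450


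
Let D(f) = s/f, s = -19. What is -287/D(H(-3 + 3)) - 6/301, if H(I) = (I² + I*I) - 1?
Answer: -86501/5719 ≈ -15.125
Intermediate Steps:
H(I) = -1 + 2*I² (H(I) = (I² + I²) - 1 = 2*I² - 1 = -1 + 2*I²)
D(f) = -19/f
-287/D(H(-3 + 3)) - 6/301 = -(287/19 - 574*(-3 + 3)²/19) - 6/301 = -287/((-19/(-1 + 2*0²))) - 6*1/301 = -287/((-19/(-1 + 2*0))) - 6/301 = -287/((-19/(-1 + 0))) - 6/301 = -287/((-19/(-1))) - 6/301 = -287/((-19*(-1))) - 6/301 = -287/19 - 6/301 = -86501/5719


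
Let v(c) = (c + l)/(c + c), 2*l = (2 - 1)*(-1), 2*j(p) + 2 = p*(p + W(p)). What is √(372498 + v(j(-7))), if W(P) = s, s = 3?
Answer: √251808973/26 ≈ 610.33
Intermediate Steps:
W(P) = 3
j(p) = -1 + p*(3 + p)/2 (j(p) = -1 + (p*(p + 3))/2 = -1 + (p*(3 + p))/2 = -1 + p*(3 + p)/2)
l = -½ (l = ((2 - 1)*(-1))/2 = (1*(-1))/2 = (½)*(-1) = -½ ≈ -0.50000)
v(c) = (-½ + c)/(2*c) (v(c) = (c - ½)/(c + c) = (-½ + c)/((2*c)) = (-½ + c)*(1/(2*c)) = (-½ + c)/(2*c))
√(372498 + v(j(-7))) = √(372498 + (-1 + 2*(-1 + (½)*(-7)² + (3/2)*(-7)))/(4*(-1 + (½)*(-7)² + (3/2)*(-7)))) = √(372498 + (-1 + 2*(-1 + (½)*49 - 21/2))/(4*(-1 + (½)*49 - 21/2))) = √(372498 + (-1 + 2*(-1 + 49/2 - 21/2))/(4*(-1 + 49/2 - 21/2))) = √(372498 + (¼)*(-1 + 2*13)/13) = √(372498 + (¼)*(1/13)*(-1 + 26)) = √(372498 + (¼)*(1/13)*25) = √(372498 + 25/52) = √(19369921/52) = √251808973/26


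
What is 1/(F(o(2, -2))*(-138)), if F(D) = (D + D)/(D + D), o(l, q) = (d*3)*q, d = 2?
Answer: -1/138 ≈ -0.0072464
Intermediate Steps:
o(l, q) = 6*q (o(l, q) = (2*3)*q = 6*q)
F(D) = 1 (F(D) = (2*D)/((2*D)) = (2*D)*(1/(2*D)) = 1)
1/(F(o(2, -2))*(-138)) = 1/(1*(-138)) = 1*(-1/138) = -1/138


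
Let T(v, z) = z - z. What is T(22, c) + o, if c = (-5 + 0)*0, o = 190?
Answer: 190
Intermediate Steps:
c = 0 (c = -5*0 = 0)
T(v, z) = 0
T(22, c) + o = 0 + 190 = 190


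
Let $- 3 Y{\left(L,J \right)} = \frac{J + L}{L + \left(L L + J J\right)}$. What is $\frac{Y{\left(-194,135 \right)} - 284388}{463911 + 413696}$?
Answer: $- \frac{47493080329}{146561246607} \approx -0.32405$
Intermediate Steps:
$Y{\left(L,J \right)} = - \frac{J + L}{3 \left(L + J^{2} + L^{2}\right)}$ ($Y{\left(L,J \right)} = - \frac{\left(J + L\right) \frac{1}{L + \left(L L + J J\right)}}{3} = - \frac{\left(J + L\right) \frac{1}{L + \left(L^{2} + J^{2}\right)}}{3} = - \frac{\left(J + L\right) \frac{1}{L + \left(J^{2} + L^{2}\right)}}{3} = - \frac{\left(J + L\right) \frac{1}{L + J^{2} + L^{2}}}{3} = - \frac{\frac{1}{L + J^{2} + L^{2}} \left(J + L\right)}{3} = - \frac{J + L}{3 \left(L + J^{2} + L^{2}\right)}$)
$\frac{Y{\left(-194,135 \right)} - 284388}{463911 + 413696} = \frac{\frac{\left(- \frac{1}{3}\right) 135 - - \frac{194}{3}}{-194 + 135^{2} + \left(-194\right)^{2}} - 284388}{463911 + 413696} = \frac{\frac{-45 + \frac{194}{3}}{-194 + 18225 + 37636} - 284388}{877607} = \left(\frac{1}{55667} \cdot \frac{59}{3} - 284388\right) \frac{1}{877607} = \left(\frac{59}{167001} - 284388\right) \frac{1}{877607} = \left(- \frac{47493080329}{167001}\right) \frac{1}{877607} = - \frac{47493080329}{146561246607}$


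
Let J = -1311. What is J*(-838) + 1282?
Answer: 1099900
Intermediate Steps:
J*(-838) + 1282 = -1311*(-838) + 1282 = 1098618 + 1282 = 1099900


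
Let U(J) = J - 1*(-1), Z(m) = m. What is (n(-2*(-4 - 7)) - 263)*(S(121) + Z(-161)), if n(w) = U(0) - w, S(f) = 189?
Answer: -7952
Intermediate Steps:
U(J) = 1 + J (U(J) = J + 1 = 1 + J)
n(w) = 1 - w (n(w) = (1 + 0) - w = 1 - w)
(n(-2*(-4 - 7)) - 263)*(S(121) + Z(-161)) = ((1 - (-2)*(-4 - 7)) - 263)*(189 - 161) = ((1 - (-2)*(-11)) - 263)*28 = ((1 - 1*22) - 263)*28 = ((1 - 22) - 263)*28 = (-21 - 263)*28 = -284*28 = -7952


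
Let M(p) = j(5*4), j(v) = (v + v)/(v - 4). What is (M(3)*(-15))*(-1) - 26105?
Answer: -52135/2 ≈ -26068.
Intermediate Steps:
j(v) = 2*v/(-4 + v) (j(v) = (2*v)/(-4 + v) = 2*v/(-4 + v))
M(p) = 5/2 (M(p) = 2*(5*4)/(-4 + 5*4) = 2*20/(-4 + 20) = 2*20/16 = 2*20*(1/16) = 5/2)
(M(3)*(-15))*(-1) - 26105 = ((5/2)*(-15))*(-1) - 26105 = -75/2*(-1) - 26105 = 75/2 - 26105 = -52135/2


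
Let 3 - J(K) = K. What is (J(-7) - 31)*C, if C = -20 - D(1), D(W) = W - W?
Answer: 420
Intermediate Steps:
D(W) = 0
J(K) = 3 - K
C = -20 (C = -20 - 1*0 = -20 + 0 = -20)
(J(-7) - 31)*C = ((3 - 1*(-7)) - 31)*(-20) = ((3 + 7) - 31)*(-20) = (10 - 31)*(-20) = -21*(-20) = 420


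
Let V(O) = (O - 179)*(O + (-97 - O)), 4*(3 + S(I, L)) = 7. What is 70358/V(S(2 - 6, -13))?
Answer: 281432/69937 ≈ 4.0241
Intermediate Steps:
S(I, L) = -5/4 (S(I, L) = -3 + (1/4)*7 = -3 + 7/4 = -5/4)
V(O) = 17363 - 97*O (V(O) = (-179 + O)*(-97) = 17363 - 97*O)
70358/V(S(2 - 6, -13)) = 70358/(17363 - 97*(-5/4)) = 70358/(17363 + 485/4) = 70358/(69937/4) = 70358*(4/69937) = 281432/69937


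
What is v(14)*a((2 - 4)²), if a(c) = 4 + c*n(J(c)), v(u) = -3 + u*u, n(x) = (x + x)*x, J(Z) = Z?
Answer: 25476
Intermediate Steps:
n(x) = 2*x² (n(x) = (2*x)*x = 2*x²)
v(u) = -3 + u²
a(c) = 4 + 2*c³ (a(c) = 4 + c*(2*c²) = 4 + 2*c³)
v(14)*a((2 - 4)²) = (-3 + 14²)*(4 + 2*((2 - 4)²)³) = (-3 + 196)*(4 + 2*((-2)²)³) = 193*(4 + 2*4³) = 193*(4 + 2*64) = 193*(4 + 128) = 193*132 = 25476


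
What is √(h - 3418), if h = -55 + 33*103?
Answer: I*√74 ≈ 8.6023*I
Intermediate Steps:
h = 3344 (h = -55 + 3399 = 3344)
√(h - 3418) = √(3344 - 3418) = √(-74) = I*√74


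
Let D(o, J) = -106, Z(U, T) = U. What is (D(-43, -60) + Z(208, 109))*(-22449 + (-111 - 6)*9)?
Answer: -2397204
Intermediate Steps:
(D(-43, -60) + Z(208, 109))*(-22449 + (-111 - 6)*9) = (-106 + 208)*(-22449 + (-111 - 6)*9) = 102*(-22449 - 117*9) = 102*(-22449 - 1053) = 102*(-23502) = -2397204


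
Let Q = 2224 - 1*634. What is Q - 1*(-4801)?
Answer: 6391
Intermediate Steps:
Q = 1590 (Q = 2224 - 634 = 1590)
Q - 1*(-4801) = 1590 - 1*(-4801) = 1590 + 4801 = 6391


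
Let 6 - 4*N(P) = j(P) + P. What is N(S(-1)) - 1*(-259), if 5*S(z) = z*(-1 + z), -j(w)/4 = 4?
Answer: 1322/5 ≈ 264.40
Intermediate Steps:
j(w) = -16 (j(w) = -4*4 = -16)
S(z) = z*(-1 + z)/5 (S(z) = (z*(-1 + z))/5 = z*(-1 + z)/5)
N(P) = 11/2 - P/4 (N(P) = 3/2 - (-16 + P)/4 = 3/2 + (4 - P/4) = 11/2 - P/4)
N(S(-1)) - 1*(-259) = (11/2 - (-1)*(-1 - 1)/20) - 1*(-259) = (11/2 - (-1)*(-2)/20) + 259 = (11/2 - ¼*⅖) + 259 = (11/2 - ⅒) + 259 = 27/5 + 259 = 1322/5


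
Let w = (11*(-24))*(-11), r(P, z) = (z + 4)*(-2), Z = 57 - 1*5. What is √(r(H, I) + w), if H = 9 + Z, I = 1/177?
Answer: √90728430/177 ≈ 53.814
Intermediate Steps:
Z = 52 (Z = 57 - 5 = 52)
I = 1/177 ≈ 0.0056497
H = 61 (H = 9 + 52 = 61)
r(P, z) = -8 - 2*z (r(P, z) = (4 + z)*(-2) = -8 - 2*z)
w = 2904 (w = -264*(-11) = 2904)
√(r(H, I) + w) = √((-8 - 2*1/177) + 2904) = √((-8 - 2/177) + 2904) = √(-1418/177 + 2904) = √(512590/177) = √90728430/177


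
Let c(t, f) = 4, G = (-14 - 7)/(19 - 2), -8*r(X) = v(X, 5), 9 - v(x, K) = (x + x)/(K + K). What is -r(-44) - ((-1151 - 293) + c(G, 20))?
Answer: 57689/40 ≈ 1442.2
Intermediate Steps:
v(x, K) = 9 - x/K (v(x, K) = 9 - (x + x)/(K + K) = 9 - 2*x/(2*K) = 9 - 2*x*1/(2*K) = 9 - x/K)
r(X) = -9/8 + X/40 (r(X) = -(9 - 1*X/5)/8 = -(9 - 1*X*⅕)/8 = -(9 - X/5)/8 = -9/8 + X/40)
G = -21/17 ≈ -1.2353
-r(-44) - ((-1151 - 293) + c(G, 20)) = -(-9/8 + (1/40)*(-44)) - ((-1151 - 293) + 4) = -(-9/8 - 11/10) - (-1444 + 4) = -1*(-89/40) - 1*(-1440) = 89/40 + 1440 = 57689/40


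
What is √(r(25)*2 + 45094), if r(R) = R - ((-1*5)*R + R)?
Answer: 4*√2834 ≈ 212.94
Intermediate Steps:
r(R) = 5*R (r(R) = R - (-5*R + R) = R - (-4)*R = R + 4*R = 5*R)
√(r(25)*2 + 45094) = √((5*25)*2 + 45094) = √(125*2 + 45094) = √(250 + 45094) = √45344 = 4*√2834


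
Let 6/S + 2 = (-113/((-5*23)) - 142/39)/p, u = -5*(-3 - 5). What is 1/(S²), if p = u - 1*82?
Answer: 133091443489/1277397248400 ≈ 0.10419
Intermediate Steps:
u = 40 (u = -5*(-8) = 40)
p = -42 (p = 40 - 1*82 = 40 - 82 = -42)
S = -1130220/364817 (S = 6/(-2 + (-113/((-5*23)) - 142/39)/(-42)) = 6/(-2 + (-113/(-115) - 142*1/39)*(-1/42)) = 6/(-2 + (-113*(-1/115) - 142/39)*(-1/42)) = 6/(-2 + (113/115 - 142/39)*(-1/42)) = 6/(-2 - 11923/4485*(-1/42)) = 6/(-2 + 11923/188370) = 6/(-364817/188370) = 6*(-188370/364817) = -1130220/364817 ≈ -3.0980)
1/(S²) = 1/((-1130220/364817)²) = 1/(1277397248400/133091443489) = 133091443489/1277397248400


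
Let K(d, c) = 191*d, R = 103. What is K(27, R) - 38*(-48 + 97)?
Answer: 3295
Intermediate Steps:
K(27, R) - 38*(-48 + 97) = 191*27 - 38*(-48 + 97) = 5157 - 38*49 = 5157 - 1862 = 3295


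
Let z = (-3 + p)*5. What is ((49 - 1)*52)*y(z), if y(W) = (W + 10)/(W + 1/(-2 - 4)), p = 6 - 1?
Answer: 299520/59 ≈ 5076.6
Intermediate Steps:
p = 5
z = 10 (z = (-3 + 5)*5 = 2*5 = 10)
y(W) = (10 + W)/(-1/6 + W) (y(W) = (10 + W)/(W + 1/(-6)) = (10 + W)/(W - 1/6) = (10 + W)/(-1/6 + W))
((49 - 1)*52)*y(z) = ((49 - 1)*52)*(6*(10 + 10)/(-1 + 6*10)) = (48*52)*(6*20/(-1 + 60)) = 2496*(6*20/59) = 2496*(6*(1/59)*20) = 2496*(120/59) = 299520/59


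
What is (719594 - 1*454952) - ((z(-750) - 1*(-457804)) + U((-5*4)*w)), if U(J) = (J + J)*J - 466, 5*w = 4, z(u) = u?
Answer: -192458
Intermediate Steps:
w = ⅘ (w = (⅕)*4 = ⅘ ≈ 0.80000)
U(J) = -466 + 2*J² (U(J) = (2*J)*J - 466 = 2*J² - 466 = -466 + 2*J²)
(719594 - 1*454952) - ((z(-750) - 1*(-457804)) + U((-5*4)*w)) = (719594 - 1*454952) - ((-750 - 1*(-457804)) + (-466 + 2*(-5*4*(⅘))²)) = (719594 - 454952) - ((-750 + 457804) + (-466 + 2*(-20*⅘)²)) = 264642 - (457054 + (-466 + 2*(-16)²)) = 264642 - (457054 + (-466 + 2*256)) = 264642 - (457054 + (-466 + 512)) = 264642 - (457054 + 46) = 264642 - 1*457100 = 264642 - 457100 = -192458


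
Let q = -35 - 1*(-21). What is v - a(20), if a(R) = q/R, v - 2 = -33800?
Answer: -337973/10 ≈ -33797.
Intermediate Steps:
v = -33798 (v = 2 - 33800 = -33798)
q = -14 (q = -35 + 21 = -14)
a(R) = -14/R
v - a(20) = -33798 - (-14)/20 = -33798 - 1*(-7/10) = -33798 + 7/10 = -337973/10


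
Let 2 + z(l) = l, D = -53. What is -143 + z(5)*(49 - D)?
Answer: 163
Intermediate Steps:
z(l) = -2 + l
-143 + z(5)*(49 - D) = -143 + (-2 + 5)*(49 - 1*(-53)) = -143 + 3*(49 + 53) = -143 + 3*102 = -143 + 306 = 163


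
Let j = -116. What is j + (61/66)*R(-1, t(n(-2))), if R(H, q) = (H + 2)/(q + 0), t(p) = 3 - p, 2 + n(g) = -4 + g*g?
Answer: -38219/330 ≈ -115.82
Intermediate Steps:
n(g) = -6 + g² (n(g) = -2 + (-4 + g*g) = -2 + (-4 + g²) = -6 + g²)
R(H, q) = (2 + H)/q
j + (61/66)*R(-1, t(n(-2))) = -116 + (61/66)*((2 - 1)/(3 - (-6 + (-2)²))) = -116 + (61*(1/66))*(1/(3 - (-6 + 4))) = -116 + 61*(1/(3 - 1*(-2)))/66 = -116 + 61*(1/(3 + 2))/66 = -116 + 61*(1/5)/66 = -116 + 61*((⅕)*1)/66 = -116 + (61/66)*(⅕) = -116 + 61/330 = -38219/330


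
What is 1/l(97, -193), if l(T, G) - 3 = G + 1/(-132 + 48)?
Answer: -84/15961 ≈ -0.0052628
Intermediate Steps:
l(T, G) = 251/84 + G (l(T, G) = 3 + (G + 1/(-132 + 48)) = 3 + (G + 1/(-84)) = 3 + (G - 1/84) = 3 + (-1/84 + G) = 251/84 + G)
1/l(97, -193) = 1/(251/84 - 193) = 1/(-15961/84) = -84/15961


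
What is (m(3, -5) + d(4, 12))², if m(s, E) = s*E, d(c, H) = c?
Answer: 121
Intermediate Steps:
m(s, E) = E*s
(m(3, -5) + d(4, 12))² = (-5*3 + 4)² = (-15 + 4)² = (-11)² = 121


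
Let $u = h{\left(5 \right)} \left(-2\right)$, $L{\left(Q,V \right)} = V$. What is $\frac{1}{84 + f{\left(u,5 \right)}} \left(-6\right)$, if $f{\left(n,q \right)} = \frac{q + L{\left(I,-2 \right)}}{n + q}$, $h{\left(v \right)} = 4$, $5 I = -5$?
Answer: $- \frac{6}{83} \approx -0.072289$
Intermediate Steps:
$I = -1$ ($I = \frac{1}{5} \left(-5\right) = -1$)
$u = -8$ ($u = 4 \left(-2\right) = -8$)
$f{\left(n,q \right)} = \frac{-2 + q}{n + q}$ ($f{\left(n,q \right)} = \frac{q - 2}{n + q} = \frac{-2 + q}{n + q}$)
$\frac{1}{84 + f{\left(u,5 \right)}} \left(-6\right) = \frac{1}{84 + \frac{-2 + 5}{-8 + 5}} \left(-6\right) = \frac{1}{84 + \frac{1}{-3} \cdot 3} \left(-6\right) = \frac{1}{84 - 1} \left(-6\right) = \frac{1}{83} \left(-6\right) = - \frac{6}{83}$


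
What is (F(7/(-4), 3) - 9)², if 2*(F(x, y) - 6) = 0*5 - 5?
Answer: 121/4 ≈ 30.250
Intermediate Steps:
F(x, y) = 7/2 (F(x, y) = 6 + (0*5 - 5)/2 = 6 + (0 - 5)/2 = 6 + (½)*(-5) = 6 - 5/2 = 7/2)
(F(7/(-4), 3) - 9)² = (7/2 - 9)² = (-11/2)² = 121/4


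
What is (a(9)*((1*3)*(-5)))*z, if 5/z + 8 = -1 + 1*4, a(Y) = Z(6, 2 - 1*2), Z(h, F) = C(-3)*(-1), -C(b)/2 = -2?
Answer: -60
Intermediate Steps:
C(b) = 4 (C(b) = -2*(-2) = 4)
Z(h, F) = -4 (Z(h, F) = 4*(-1) = -4)
a(Y) = -4
z = -1 (z = 5/(-8 + (-1 + 1*4)) = 5/(-8 + (-1 + 4)) = 5/(-8 + 3) = 5/(-5) = 5*(-⅕) = -1)
(a(9)*((1*3)*(-5)))*z = -4*1*3*(-5)*(-1) = -12*(-5)*(-1) = -4*(-15)*(-1) = 60*(-1) = -60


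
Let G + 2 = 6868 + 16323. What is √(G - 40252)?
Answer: I*√17063 ≈ 130.63*I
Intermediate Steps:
G = 23189 (G = -2 + (6868 + 16323) = -2 + 23191 = 23189)
√(G - 40252) = √(23189 - 40252) = √(-17063) = I*√17063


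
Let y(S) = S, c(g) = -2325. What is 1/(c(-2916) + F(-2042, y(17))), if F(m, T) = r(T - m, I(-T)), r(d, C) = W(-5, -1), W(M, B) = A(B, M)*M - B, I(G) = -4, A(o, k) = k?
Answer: -1/2299 ≈ -0.00043497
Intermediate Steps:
W(M, B) = M**2 - B (W(M, B) = M*M - B = M**2 - B)
r(d, C) = 26 (r(d, C) = (-5)**2 - 1*(-1) = 25 + 1 = 26)
F(m, T) = 26
1/(c(-2916) + F(-2042, y(17))) = 1/(-2325 + 26) = 1/(-2299) = -1/2299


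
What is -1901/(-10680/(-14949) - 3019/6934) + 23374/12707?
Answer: -834415943678092/122512799641 ≈ -6810.8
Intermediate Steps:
-1901/(-10680/(-14949) - 3019/6934) + 23374/12707 = -1901/(-10680*(-1/14949) - 3019*1/6934) + 23374*(1/12707) = -1901/(3560/4983 - 3019/6934) + 23374/12707 = -1901/9641363/34552122 + 23374/12707 = -1901*34552122/9641363 + 23374/12707 = -65683583922/9641363 + 23374/12707 = -834415943678092/122512799641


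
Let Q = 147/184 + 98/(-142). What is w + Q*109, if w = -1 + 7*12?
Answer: 1239201/13064 ≈ 94.856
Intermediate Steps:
Q = 1421/13064 (Q = 147*(1/184) + 98*(-1/142) = 147/184 - 49/71 = 1421/13064 ≈ 0.10877)
w = 83 (w = -1 + 84 = 83)
w + Q*109 = 83 + (1421/13064)*109 = 83 + 154889/13064 = 1239201/13064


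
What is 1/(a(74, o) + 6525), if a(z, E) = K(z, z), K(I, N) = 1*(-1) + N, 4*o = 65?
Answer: 1/6598 ≈ 0.00015156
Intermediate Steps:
o = 65/4 (o = (¼)*65 = 65/4 ≈ 16.250)
K(I, N) = -1 + N
a(z, E) = -1 + z
1/(a(74, o) + 6525) = 1/((-1 + 74) + 6525) = 1/(73 + 6525) = 1/6598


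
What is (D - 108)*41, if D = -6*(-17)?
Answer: -246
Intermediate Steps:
D = 102
(D - 108)*41 = (102 - 108)*41 = -6*41 = -246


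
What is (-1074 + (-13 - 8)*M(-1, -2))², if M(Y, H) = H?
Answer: 1065024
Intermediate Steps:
(-1074 + (-13 - 8)*M(-1, -2))² = (-1074 + (-13 - 8)*(-2))² = (-1074 - 21*(-2))² = (-1074 + 42)² = (-1032)² = 1065024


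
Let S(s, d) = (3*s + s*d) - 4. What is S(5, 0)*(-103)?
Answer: -1133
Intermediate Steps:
S(s, d) = -4 + 3*s + d*s (S(s, d) = (3*s + d*s) - 4 = -4 + 3*s + d*s)
S(5, 0)*(-103) = (-4 + 3*5 + 0*5)*(-103) = (-4 + 15 + 0)*(-103) = 11*(-103) = -1133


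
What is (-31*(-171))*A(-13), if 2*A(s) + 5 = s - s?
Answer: -26505/2 ≈ -13253.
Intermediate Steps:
A(s) = -5/2 (A(s) = -5/2 + (s - s)/2 = -5/2 + (1/2)*0 = -5/2 + 0 = -5/2)
(-31*(-171))*A(-13) = -31*(-171)*(-5/2) = 5301*(-5/2) = -26505/2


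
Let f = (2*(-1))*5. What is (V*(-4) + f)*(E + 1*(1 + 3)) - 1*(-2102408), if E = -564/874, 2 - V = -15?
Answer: 918637948/437 ≈ 2.1021e+6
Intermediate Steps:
f = -10 (f = -2*5 = -10)
V = 17 (V = 2 - 1*(-15) = 2 + 15 = 17)
E = -282/437 (E = -564*1/874 = -282/437 ≈ -0.64531)
(V*(-4) + f)*(E + 1*(1 + 3)) - 1*(-2102408) = (17*(-4) - 10)*(-282/437 + 1*(1 + 3)) - 1*(-2102408) = (-68 - 10)*(-282/437 + 1*4) + 2102408 = -78*(-282/437 + 4) + 2102408 = -78*1466/437 + 2102408 = -114348/437 + 2102408 = 918637948/437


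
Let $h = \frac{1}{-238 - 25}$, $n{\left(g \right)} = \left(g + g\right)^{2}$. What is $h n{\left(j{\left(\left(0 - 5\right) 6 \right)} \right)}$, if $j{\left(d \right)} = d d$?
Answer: $- \frac{3240000}{263} \approx -12319.0$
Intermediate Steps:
$j{\left(d \right)} = d^{2}$
$n{\left(g \right)} = 4 g^{2}$ ($n{\left(g \right)} = \left(2 g\right)^{2} = 4 g^{2}$)
$h = - \frac{1}{263}$ ($h = \frac{1}{-263} = - \frac{1}{263} \approx -0.0038023$)
$h n{\left(j{\left(\left(0 - 5\right) 6 \right)} \right)} = - \frac{4 \left(\left(\left(0 - 5\right) 6\right)^{2}\right)^{2}}{263} = - \frac{4 \left(\left(\left(-5\right) 6\right)^{2}\right)^{2}}{263} = - \frac{4 \left(\left(-30\right)^{2}\right)^{2}}{263} = - \frac{4 \cdot 900^{2}}{263} = - \frac{4 \cdot 810000}{263} = \left(- \frac{1}{263}\right) 3240000 = - \frac{3240000}{263}$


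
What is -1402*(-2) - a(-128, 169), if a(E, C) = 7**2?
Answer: 2755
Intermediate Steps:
a(E, C) = 49
-1402*(-2) - a(-128, 169) = -1402*(-2) - 1*49 = 2804 - 49 = 2755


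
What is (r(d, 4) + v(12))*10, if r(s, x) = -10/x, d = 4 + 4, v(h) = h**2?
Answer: 1415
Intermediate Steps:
d = 8
(r(d, 4) + v(12))*10 = (-10/4 + 12**2)*10 = (-10*1/4 + 144)*10 = (-5/2 + 144)*10 = (283/2)*10 = 1415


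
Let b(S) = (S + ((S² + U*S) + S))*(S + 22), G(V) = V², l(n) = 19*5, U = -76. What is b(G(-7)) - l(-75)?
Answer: -87070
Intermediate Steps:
l(n) = 95
b(S) = (22 + S)*(S² - 74*S) (b(S) = (S + ((S² - 76*S) + S))*(S + 22) = (S + (S² - 75*S))*(22 + S) = (S² - 74*S)*(22 + S) = (22 + S)*(S² - 74*S))
b(G(-7)) - l(-75) = (-7)²*(-1628 + ((-7)²)² - 52*(-7)²) - 1*95 = 49*(-1628 + 49² - 52*49) - 95 = 49*(-1628 + 2401 - 2548) - 95 = 49*(-1775) - 95 = -86975 - 95 = -87070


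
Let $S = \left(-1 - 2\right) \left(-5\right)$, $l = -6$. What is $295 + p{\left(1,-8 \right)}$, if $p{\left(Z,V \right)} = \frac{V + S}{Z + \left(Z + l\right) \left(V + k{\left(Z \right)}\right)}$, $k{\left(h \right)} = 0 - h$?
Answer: $\frac{13577}{46} \approx 295.15$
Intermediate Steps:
$k{\left(h \right)} = - h$
$S = 15$ ($S = \left(-3\right) \left(-5\right) = 15$)
$p{\left(Z,V \right)} = \frac{15 + V}{Z + \left(-6 + Z\right) \left(V - Z\right)}$ ($p{\left(Z,V \right)} = \frac{V + 15}{Z + \left(Z - 6\right) \left(V - Z\right)} = \frac{15 + V}{Z + \left(-6 + Z\right) \left(V - Z\right)}$)
$295 + p{\left(1,-8 \right)} = 295 + \frac{15 - 8}{- 1^{2} - -48 + 7 \cdot 1 - 8} = 295 + \frac{1}{\left(-1\right) 1 + 48 + 7 - 8} \cdot 7 = 295 + \frac{1}{-1 + 48 + 7 - 8} \cdot 7 = 295 + \frac{1}{46} \cdot 7 = 295 + \frac{7}{46} = \frac{13577}{46}$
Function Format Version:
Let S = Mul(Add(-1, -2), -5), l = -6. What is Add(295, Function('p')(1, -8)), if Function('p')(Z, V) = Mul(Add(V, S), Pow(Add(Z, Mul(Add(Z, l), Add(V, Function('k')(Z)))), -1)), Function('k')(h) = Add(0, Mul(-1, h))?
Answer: Rational(13577, 46) ≈ 295.15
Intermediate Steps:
Function('k')(h) = Mul(-1, h)
S = 15 (S = Mul(-3, -5) = 15)
Function('p')(Z, V) = Mul(Pow(Add(Z, Mul(Add(-6, Z), Add(V, Mul(-1, Z)))), -1), Add(15, V)) (Function('p')(Z, V) = Mul(Add(V, 15), Pow(Add(Z, Mul(Add(Z, -6), Add(V, Mul(-1, Z)))), -1)) = Mul(Add(15, V), Pow(Add(Z, Mul(Add(-6, Z), Add(V, Mul(-1, Z)))), -1)) = Mul(Pow(Add(Z, Mul(Add(-6, Z), Add(V, Mul(-1, Z)))), -1), Add(15, V)))
Add(295, Function('p')(1, -8)) = Add(295, Mul(Pow(Add(Mul(-1, Pow(1, 2)), Mul(-6, -8), Mul(7, 1), Mul(-8, 1)), -1), Add(15, -8))) = Add(295, Mul(Pow(Add(Mul(-1, 1), 48, 7, -8), -1), 7)) = Add(295, Mul(Pow(Add(-1, 48, 7, -8), -1), 7)) = Add(295, Mul(Pow(46, -1), 7)) = Add(295, Mul(Rational(1, 46), 7)) = Add(295, Rational(7, 46)) = Rational(13577, 46)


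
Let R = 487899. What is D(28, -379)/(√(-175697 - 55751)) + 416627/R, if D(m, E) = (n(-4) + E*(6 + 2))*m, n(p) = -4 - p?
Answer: 416627/487899 + 3032*I*√57862/4133 ≈ 0.85392 + 176.47*I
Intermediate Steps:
D(m, E) = 8*E*m (D(m, E) = ((-4 - 1*(-4)) + E*(6 + 2))*m = ((-4 + 4) + E*8)*m = (0 + 8*E)*m = (8*E)*m = 8*E*m)
D(28, -379)/(√(-175697 - 55751)) + 416627/R = (8*(-379)*28)/(√(-175697 - 55751)) + 416627/487899 = -84896*(-I*√57862/115724) + 416627*(1/487899) = -84896*(-I*√57862/115724) + 416627/487899 = -(-3032)*I*√57862/4133 + 416627/487899 = 3032*I*√57862/4133 + 416627/487899 = 416627/487899 + 3032*I*√57862/4133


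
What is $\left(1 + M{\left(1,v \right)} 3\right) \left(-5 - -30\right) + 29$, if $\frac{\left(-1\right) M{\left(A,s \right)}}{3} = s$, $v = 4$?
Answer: $-846$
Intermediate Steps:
$M{\left(A,s \right)} = - 3 s$
$\left(1 + M{\left(1,v \right)} 3\right) \left(-5 - -30\right) + 29 = \left(1 + \left(-3\right) 4 \cdot 3\right) \left(-5 - -30\right) + 29 = \left(1 - 36\right) \left(-5 + 30\right) + 29 = \left(1 - 36\right) 25 + 29 = \left(-35\right) 25 + 29 = -875 + 29 = -846$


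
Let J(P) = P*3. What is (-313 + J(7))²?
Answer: 85264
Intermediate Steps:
J(P) = 3*P
(-313 + J(7))² = (-313 + 3*7)² = (-313 + 21)² = (-292)² = 85264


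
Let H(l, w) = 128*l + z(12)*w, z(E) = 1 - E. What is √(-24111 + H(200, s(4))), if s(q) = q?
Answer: 17*√5 ≈ 38.013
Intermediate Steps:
H(l, w) = -11*w + 128*l (H(l, w) = 128*l + (1 - 1*12)*w = 128*l + (1 - 12)*w = 128*l - 11*w = -11*w + 128*l)
√(-24111 + H(200, s(4))) = √(-24111 + (-11*4 + 128*200)) = √(-24111 + (-44 + 25600)) = √(-24111 + 25556) = √1445 = 17*√5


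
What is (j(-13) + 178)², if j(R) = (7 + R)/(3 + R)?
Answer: 797449/25 ≈ 31898.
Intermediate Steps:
j(R) = (7 + R)/(3 + R)
(j(-13) + 178)² = ((7 - 13)/(3 - 13) + 178)² = (-6/(-10) + 178)² = (-⅒*(-6) + 178)² = (⅗ + 178)² = (893/5)² = 797449/25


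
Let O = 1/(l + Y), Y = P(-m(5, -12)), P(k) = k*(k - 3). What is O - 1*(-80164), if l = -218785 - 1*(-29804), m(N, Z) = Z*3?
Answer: 15054238051/187793 ≈ 80164.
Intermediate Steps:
m(N, Z) = 3*Z
P(k) = k*(-3 + k)
l = -188981 (l = -218785 + 29804 = -188981)
Y = 1188 (Y = (-3*(-12))*(-3 - 3*(-12)) = (-1*(-36))*(-3 - 1*(-36)) = 36*(-3 + 36) = 36*33 = 1188)
O = -1/187793 (O = 1/(-188981 + 1188) = 1/(-187793) = -1/187793 ≈ -5.3250e-6)
O - 1*(-80164) = -1/187793 - 1*(-80164) = -1/187793 + 80164 = 15054238051/187793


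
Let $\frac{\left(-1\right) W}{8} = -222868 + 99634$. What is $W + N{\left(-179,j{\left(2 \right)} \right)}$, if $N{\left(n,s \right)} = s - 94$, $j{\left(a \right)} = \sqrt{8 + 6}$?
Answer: $985778 + \sqrt{14} \approx 9.8578 \cdot 10^{5}$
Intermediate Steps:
$W = 985872$ ($W = - 8 \left(-222868 + 99634\right) = \left(-8\right) \left(-123234\right) = 985872$)
$j{\left(a \right)} = \sqrt{14}$
$N{\left(n,s \right)} = -94 + s$ ($N{\left(n,s \right)} = s - 94 = -94 + s$)
$W + N{\left(-179,j{\left(2 \right)} \right)} = 985872 - \left(94 - \sqrt{14}\right) = 985778 + \sqrt{14}$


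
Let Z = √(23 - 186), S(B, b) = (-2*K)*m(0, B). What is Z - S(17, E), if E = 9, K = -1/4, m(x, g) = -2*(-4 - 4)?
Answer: -8 + I*√163 ≈ -8.0 + 12.767*I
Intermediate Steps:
m(x, g) = 16 (m(x, g) = -2*(-8) = 16)
K = -¼ (K = -1*¼ = -¼ ≈ -0.25000)
S(B, b) = 8 (S(B, b) = -2*(-¼)*16 = (½)*16 = 8)
Z = I*√163 (Z = √(-163) = I*√163 ≈ 12.767*I)
Z - S(17, E) = I*√163 - 1*8 = I*√163 - 8 = -8 + I*√163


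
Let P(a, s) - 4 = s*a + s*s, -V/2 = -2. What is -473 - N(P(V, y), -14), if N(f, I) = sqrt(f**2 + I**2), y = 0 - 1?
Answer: -473 - sqrt(197) ≈ -487.04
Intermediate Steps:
y = -1
V = 4 (V = -2*(-2) = 4)
P(a, s) = 4 + s**2 + a*s (P(a, s) = 4 + (s*a + s*s) = 4 + (a*s + s**2) = 4 + (s**2 + a*s) = 4 + s**2 + a*s)
N(f, I) = sqrt(I**2 + f**2)
-473 - N(P(V, y), -14) = -473 - sqrt((-14)**2 + (4 + (-1)**2 + 4*(-1))**2) = -473 - sqrt(196 + (4 + 1 - 4)**2) = -473 - sqrt(196 + 1**2) = -473 - sqrt(196 + 1) = -473 - sqrt(197)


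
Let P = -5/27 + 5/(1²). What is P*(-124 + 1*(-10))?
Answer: -17420/27 ≈ -645.19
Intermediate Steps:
P = 130/27 (P = -5*1/27 + 5/1 = -5/27 + 5*1 = -5/27 + 5 = 130/27 ≈ 4.8148)
P*(-124 + 1*(-10)) = 130*(-124 + 1*(-10))/27 = 130*(-124 - 10)/27 = (130/27)*(-134) = -17420/27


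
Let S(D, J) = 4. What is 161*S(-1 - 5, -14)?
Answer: 644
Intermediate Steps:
161*S(-1 - 5, -14) = 161*4 = 644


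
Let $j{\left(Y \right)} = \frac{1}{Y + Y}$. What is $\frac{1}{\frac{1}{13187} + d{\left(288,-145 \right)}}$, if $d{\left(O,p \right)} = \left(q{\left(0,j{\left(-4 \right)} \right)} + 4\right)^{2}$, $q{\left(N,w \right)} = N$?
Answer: $\frac{13187}{210993} \approx 0.0625$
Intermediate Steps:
$j{\left(Y \right)} = \frac{1}{2 Y}$
$d{\left(O,p \right)} = 16$ ($d{\left(O,p \right)} = \left(0 + 4\right)^{2} = 4^{2} = 16$)
$\frac{1}{\frac{1}{13187} + d{\left(288,-145 \right)}} = \frac{1}{\frac{1}{13187} + 16} = \frac{1}{\frac{210993}{13187}} = \frac{13187}{210993}$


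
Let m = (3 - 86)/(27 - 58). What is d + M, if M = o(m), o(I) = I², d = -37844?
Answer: -36361195/961 ≈ -37837.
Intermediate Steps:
m = 83/31 (m = -83/(-31) = -83*(-1/31) = 83/31 ≈ 2.6774)
M = 6889/961 (M = (83/31)² = 6889/961 ≈ 7.1686)
d + M = -37844 + 6889/961 = -36361195/961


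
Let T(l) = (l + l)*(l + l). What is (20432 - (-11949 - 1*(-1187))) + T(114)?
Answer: 83178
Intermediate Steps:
T(l) = 4*l**2 (T(l) = (2*l)*(2*l) = 4*l**2)
(20432 - (-11949 - 1*(-1187))) + T(114) = (20432 - (-11949 - 1*(-1187))) + 4*114**2 = (20432 - (-11949 + 1187)) + 4*12996 = (20432 - 1*(-10762)) + 51984 = (20432 + 10762) + 51984 = 31194 + 51984 = 83178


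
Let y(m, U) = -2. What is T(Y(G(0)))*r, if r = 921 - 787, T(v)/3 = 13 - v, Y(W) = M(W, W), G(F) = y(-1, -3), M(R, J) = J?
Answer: 6030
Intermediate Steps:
G(F) = -2
Y(W) = W
T(v) = 39 - 3*v (T(v) = 3*(13 - v) = 39 - 3*v)
r = 134
T(Y(G(0)))*r = (39 - 3*(-2))*134 = (39 + 6)*134 = 45*134 = 6030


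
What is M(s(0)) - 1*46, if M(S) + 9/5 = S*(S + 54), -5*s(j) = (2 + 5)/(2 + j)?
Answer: -8511/100 ≈ -85.110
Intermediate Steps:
s(j) = -7/(5*(2 + j)) (s(j) = -(2 + 5)/(5*(2 + j)) = -7/(5*(2 + j)))
M(S) = -9/5 + S*(54 + S) (M(S) = -9/5 + S*(S + 54) = -9/5 + S*(54 + S))
M(s(0)) - 1*46 = (-9/5 + (-7/(10 + 5*0))**2 + 54*(-7/(10 + 5*0))) - 1*46 = (-9/5 + (-7/(10 + 0))**2 + 54*(-7/(10 + 0))) - 46 = (-9/5 + (-7/10)**2 + 54*(-7/10)) - 46 = (-9/5 + 49/100 - 189/5) - 46 = -3911/100 - 46 = -8511/100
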